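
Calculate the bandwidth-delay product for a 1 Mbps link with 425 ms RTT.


BDP = bandwidth * RTT
= 1 Mbps * 425 ms
= 1 * 1e6 * 425 / 1000 bits
= 425000 bits
= 53125 bytes
= 51.8799 KB
BDP = 425000 bits (53125 bytes)


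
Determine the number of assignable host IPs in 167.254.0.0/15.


Host bits = 32 - 15 = 17
Total addresses = 2^17 = 131072
Usable = total - 2 (network and broadcast)
Usable hosts: 131070


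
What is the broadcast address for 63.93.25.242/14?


Network: 63.92.0.0/14
Host bits = 18
Set all host bits to 1:
Broadcast: 63.95.255.255


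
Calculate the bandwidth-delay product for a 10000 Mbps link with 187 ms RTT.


BDP = bandwidth * RTT
= 10000 Mbps * 187 ms
= 10000 * 1e6 * 187 / 1000 bits
= 1870000000 bits
= 233750000 bytes
= 228271.4844 KB
BDP = 1870000000 bits (233750000 bytes)


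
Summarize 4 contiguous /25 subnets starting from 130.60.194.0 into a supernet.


Original prefix: /25
Number of subnets: 4 = 2^2
New prefix = 25 - 2 = 23
Supernet: 130.60.194.0/23


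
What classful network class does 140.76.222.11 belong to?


First octet: 140
Binary: 10001100
10xxxxxx -> Class B (128-191)
Class B, default mask 255.255.0.0 (/16)


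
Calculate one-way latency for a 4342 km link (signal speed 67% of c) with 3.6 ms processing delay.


Speed = 0.67 * 3e5 km/s = 201000 km/s
Propagation delay = 4342 / 201000 = 0.0216 s = 21.602 ms
Processing delay = 3.6 ms
Total one-way latency = 25.202 ms


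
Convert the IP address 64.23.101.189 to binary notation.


64 = 01000000
23 = 00010111
101 = 01100101
189 = 10111101
Binary: 01000000.00010111.01100101.10111101


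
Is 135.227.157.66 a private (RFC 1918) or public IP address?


RFC 1918 private ranges:
  10.0.0.0/8 (10.0.0.0 - 10.255.255.255)
  172.16.0.0/12 (172.16.0.0 - 172.31.255.255)
  192.168.0.0/16 (192.168.0.0 - 192.168.255.255)
Public (not in any RFC 1918 range)


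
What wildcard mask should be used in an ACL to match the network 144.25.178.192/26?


Subnet mask: 255.255.255.192
Wildcard = 255.255.255.255 - subnet mask
255 - 255 = 0
255 - 255 = 0
255 - 255 = 0
255 - 192 = 63
Wildcard: 0.0.0.63


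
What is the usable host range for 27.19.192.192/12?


Network: 27.16.0.0
Broadcast: 27.31.255.255
First usable = network + 1
Last usable = broadcast - 1
Range: 27.16.0.1 to 27.31.255.254


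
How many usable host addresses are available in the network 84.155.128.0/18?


Host bits = 32 - 18 = 14
Total addresses = 2^14 = 16384
Usable = total - 2 (network and broadcast)
Usable hosts: 16382


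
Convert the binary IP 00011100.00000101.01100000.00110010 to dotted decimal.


00011100 = 28
00000101 = 5
01100000 = 96
00110010 = 50
IP: 28.5.96.50


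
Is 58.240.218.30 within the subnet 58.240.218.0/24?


Subnet network: 58.240.218.0
Test IP AND mask: 58.240.218.0
Yes, 58.240.218.30 is in 58.240.218.0/24


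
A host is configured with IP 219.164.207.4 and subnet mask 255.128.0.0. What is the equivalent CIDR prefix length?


Binary: 11111111.10000000.00000000.00000000
Count leading 1s
Prefix: /9


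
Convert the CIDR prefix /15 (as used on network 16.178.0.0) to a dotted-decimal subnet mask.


/15 means 15 network bits, 17 host bits
Binary: 11111111111111100000000000000000
Mask: 255.254.0.0


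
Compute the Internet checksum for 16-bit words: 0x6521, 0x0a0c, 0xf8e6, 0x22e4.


Sum all words (with carry folding):
+ 0x6521 = 0x6521
+ 0x0a0c = 0x6f2d
+ 0xf8e6 = 0x6814
+ 0x22e4 = 0x8af8
One's complement: ~0x8af8
Checksum = 0x7507


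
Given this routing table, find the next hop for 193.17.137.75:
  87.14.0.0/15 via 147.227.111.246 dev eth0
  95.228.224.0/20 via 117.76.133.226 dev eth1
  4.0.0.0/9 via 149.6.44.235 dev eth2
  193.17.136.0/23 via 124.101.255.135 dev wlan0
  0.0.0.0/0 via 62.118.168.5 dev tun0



Longest prefix match for 193.17.137.75:
  /15 87.14.0.0: no
  /20 95.228.224.0: no
  /9 4.0.0.0: no
  /23 193.17.136.0: MATCH
  /0 0.0.0.0: MATCH
Selected: next-hop 124.101.255.135 via wlan0 (matched /23)


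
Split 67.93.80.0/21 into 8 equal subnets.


New prefix = 21 + 3 = 24
Each subnet has 256 addresses
  67.93.80.0/24
  67.93.81.0/24
  67.93.82.0/24
  67.93.83.0/24
  67.93.84.0/24
  67.93.85.0/24
  67.93.86.0/24
  67.93.87.0/24
Subnets: 67.93.80.0/24, 67.93.81.0/24, 67.93.82.0/24, 67.93.83.0/24, 67.93.84.0/24, 67.93.85.0/24, 67.93.86.0/24, 67.93.87.0/24


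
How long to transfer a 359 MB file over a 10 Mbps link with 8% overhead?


Effective throughput = 10 * (1 - 8/100) = 9.2 Mbps
File size in Mb = 359 * 8 = 2872 Mb
Time = 2872 / 9.2
Time = 312.1739 seconds


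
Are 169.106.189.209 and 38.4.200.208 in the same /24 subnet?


Mask: 255.255.255.0
169.106.189.209 AND mask = 169.106.189.0
38.4.200.208 AND mask = 38.4.200.0
No, different subnets (169.106.189.0 vs 38.4.200.0)


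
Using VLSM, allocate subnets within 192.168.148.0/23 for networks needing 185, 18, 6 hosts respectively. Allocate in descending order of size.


185 hosts -> /24 (254 usable): 192.168.148.0/24
18 hosts -> /27 (30 usable): 192.168.149.0/27
6 hosts -> /29 (6 usable): 192.168.149.32/29
Allocation: 192.168.148.0/24 (185 hosts, 254 usable); 192.168.149.0/27 (18 hosts, 30 usable); 192.168.149.32/29 (6 hosts, 6 usable)


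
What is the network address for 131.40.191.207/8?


IP:   10000011.00101000.10111111.11001111
Mask: 11111111.00000000.00000000.00000000
AND operation:
Net:  10000011.00000000.00000000.00000000
Network: 131.0.0.0/8


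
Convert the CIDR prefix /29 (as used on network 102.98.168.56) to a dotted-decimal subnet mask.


/29 means 29 network bits, 3 host bits
Binary: 11111111111111111111111111111000
Mask: 255.255.255.248


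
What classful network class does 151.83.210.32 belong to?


First octet: 151
Binary: 10010111
10xxxxxx -> Class B (128-191)
Class B, default mask 255.255.0.0 (/16)


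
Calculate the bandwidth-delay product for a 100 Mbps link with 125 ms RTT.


BDP = bandwidth * RTT
= 100 Mbps * 125 ms
= 100 * 1e6 * 125 / 1000 bits
= 12500000 bits
= 1562500 bytes
= 1525.8789 KB
BDP = 12500000 bits (1562500 bytes)


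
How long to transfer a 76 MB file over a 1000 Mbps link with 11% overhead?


Effective throughput = 1000 * (1 - 11/100) = 890 Mbps
File size in Mb = 76 * 8 = 608 Mb
Time = 608 / 890
Time = 0.6831 seconds


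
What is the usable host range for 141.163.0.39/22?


Network: 141.163.0.0
Broadcast: 141.163.3.255
First usable = network + 1
Last usable = broadcast - 1
Range: 141.163.0.1 to 141.163.3.254


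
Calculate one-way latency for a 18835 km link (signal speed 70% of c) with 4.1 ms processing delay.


Speed = 0.7 * 3e5 km/s = 210000 km/s
Propagation delay = 18835 / 210000 = 0.0897 s = 89.6905 ms
Processing delay = 4.1 ms
Total one-way latency = 93.7905 ms


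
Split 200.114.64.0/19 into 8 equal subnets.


New prefix = 19 + 3 = 22
Each subnet has 1024 addresses
  200.114.64.0/22
  200.114.68.0/22
  200.114.72.0/22
  200.114.76.0/22
  200.114.80.0/22
  200.114.84.0/22
  200.114.88.0/22
  200.114.92.0/22
Subnets: 200.114.64.0/22, 200.114.68.0/22, 200.114.72.0/22, 200.114.76.0/22, 200.114.80.0/22, 200.114.84.0/22, 200.114.88.0/22, 200.114.92.0/22


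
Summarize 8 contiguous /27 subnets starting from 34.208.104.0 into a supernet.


Original prefix: /27
Number of subnets: 8 = 2^3
New prefix = 27 - 3 = 24
Supernet: 34.208.104.0/24


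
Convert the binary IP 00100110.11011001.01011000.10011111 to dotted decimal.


00100110 = 38
11011001 = 217
01011000 = 88
10011111 = 159
IP: 38.217.88.159


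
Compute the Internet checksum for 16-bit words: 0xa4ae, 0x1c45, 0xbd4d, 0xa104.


Sum all words (with carry folding):
+ 0xa4ae = 0xa4ae
+ 0x1c45 = 0xc0f3
+ 0xbd4d = 0x7e41
+ 0xa104 = 0x1f46
One's complement: ~0x1f46
Checksum = 0xe0b9


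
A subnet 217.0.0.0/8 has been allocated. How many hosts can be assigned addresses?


Host bits = 32 - 8 = 24
Total addresses = 2^24 = 16777216
Usable = total - 2 (network and broadcast)
Usable hosts: 16777214


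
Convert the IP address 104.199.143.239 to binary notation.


104 = 01101000
199 = 11000111
143 = 10001111
239 = 11101111
Binary: 01101000.11000111.10001111.11101111


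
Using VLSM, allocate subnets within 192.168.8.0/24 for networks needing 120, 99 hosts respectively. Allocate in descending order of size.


120 hosts -> /25 (126 usable): 192.168.8.0/25
99 hosts -> /25 (126 usable): 192.168.8.128/25
Allocation: 192.168.8.0/25 (120 hosts, 126 usable); 192.168.8.128/25 (99 hosts, 126 usable)


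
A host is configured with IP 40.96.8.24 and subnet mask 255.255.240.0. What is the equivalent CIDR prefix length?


Binary: 11111111.11111111.11110000.00000000
Count leading 1s
Prefix: /20


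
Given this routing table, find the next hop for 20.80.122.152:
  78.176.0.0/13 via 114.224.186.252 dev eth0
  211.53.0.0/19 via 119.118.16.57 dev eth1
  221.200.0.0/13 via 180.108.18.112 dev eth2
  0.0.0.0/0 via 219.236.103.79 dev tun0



Longest prefix match for 20.80.122.152:
  /13 78.176.0.0: no
  /19 211.53.0.0: no
  /13 221.200.0.0: no
  /0 0.0.0.0: MATCH
Selected: next-hop 219.236.103.79 via tun0 (matched /0)


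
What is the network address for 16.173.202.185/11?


IP:   00010000.10101101.11001010.10111001
Mask: 11111111.11100000.00000000.00000000
AND operation:
Net:  00010000.10100000.00000000.00000000
Network: 16.160.0.0/11


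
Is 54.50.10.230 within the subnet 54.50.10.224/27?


Subnet network: 54.50.10.224
Test IP AND mask: 54.50.10.224
Yes, 54.50.10.230 is in 54.50.10.224/27


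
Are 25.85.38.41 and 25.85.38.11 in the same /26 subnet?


Mask: 255.255.255.192
25.85.38.41 AND mask = 25.85.38.0
25.85.38.11 AND mask = 25.85.38.0
Yes, same subnet (25.85.38.0)


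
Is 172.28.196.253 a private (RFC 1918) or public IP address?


RFC 1918 private ranges:
  10.0.0.0/8 (10.0.0.0 - 10.255.255.255)
  172.16.0.0/12 (172.16.0.0 - 172.31.255.255)
  192.168.0.0/16 (192.168.0.0 - 192.168.255.255)
Private (in 172.16.0.0/12)


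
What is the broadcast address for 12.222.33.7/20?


Network: 12.222.32.0/20
Host bits = 12
Set all host bits to 1:
Broadcast: 12.222.47.255


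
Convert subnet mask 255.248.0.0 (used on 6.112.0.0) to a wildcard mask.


Subnet mask: 255.248.0.0
Wildcard = 255.255.255.255 - subnet mask
255 - 255 = 0
255 - 248 = 7
255 - 0 = 255
255 - 0 = 255
Wildcard: 0.7.255.255


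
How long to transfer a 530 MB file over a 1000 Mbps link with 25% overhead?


Effective throughput = 1000 * (1 - 25/100) = 750 Mbps
File size in Mb = 530 * 8 = 4240 Mb
Time = 4240 / 750
Time = 5.6533 seconds


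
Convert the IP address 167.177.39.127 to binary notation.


167 = 10100111
177 = 10110001
39 = 00100111
127 = 01111111
Binary: 10100111.10110001.00100111.01111111


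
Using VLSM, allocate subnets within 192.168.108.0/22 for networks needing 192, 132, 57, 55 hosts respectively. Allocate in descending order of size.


192 hosts -> /24 (254 usable): 192.168.108.0/24
132 hosts -> /24 (254 usable): 192.168.109.0/24
57 hosts -> /26 (62 usable): 192.168.110.0/26
55 hosts -> /26 (62 usable): 192.168.110.64/26
Allocation: 192.168.108.0/24 (192 hosts, 254 usable); 192.168.109.0/24 (132 hosts, 254 usable); 192.168.110.0/26 (57 hosts, 62 usable); 192.168.110.64/26 (55 hosts, 62 usable)


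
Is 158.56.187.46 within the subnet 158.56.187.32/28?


Subnet network: 158.56.187.32
Test IP AND mask: 158.56.187.32
Yes, 158.56.187.46 is in 158.56.187.32/28


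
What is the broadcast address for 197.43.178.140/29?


Network: 197.43.178.136/29
Host bits = 3
Set all host bits to 1:
Broadcast: 197.43.178.143


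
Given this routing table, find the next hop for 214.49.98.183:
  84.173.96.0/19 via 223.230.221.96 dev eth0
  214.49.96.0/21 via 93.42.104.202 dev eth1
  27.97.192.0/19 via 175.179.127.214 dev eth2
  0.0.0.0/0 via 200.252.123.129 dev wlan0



Longest prefix match for 214.49.98.183:
  /19 84.173.96.0: no
  /21 214.49.96.0: MATCH
  /19 27.97.192.0: no
  /0 0.0.0.0: MATCH
Selected: next-hop 93.42.104.202 via eth1 (matched /21)


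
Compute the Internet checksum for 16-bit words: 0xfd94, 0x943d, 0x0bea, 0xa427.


Sum all words (with carry folding):
+ 0xfd94 = 0xfd94
+ 0x943d = 0x91d2
+ 0x0bea = 0x9dbc
+ 0xa427 = 0x41e4
One's complement: ~0x41e4
Checksum = 0xbe1b


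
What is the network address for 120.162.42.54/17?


IP:   01111000.10100010.00101010.00110110
Mask: 11111111.11111111.10000000.00000000
AND operation:
Net:  01111000.10100010.00000000.00000000
Network: 120.162.0.0/17


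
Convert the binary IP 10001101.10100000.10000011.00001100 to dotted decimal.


10001101 = 141
10100000 = 160
10000011 = 131
00001100 = 12
IP: 141.160.131.12


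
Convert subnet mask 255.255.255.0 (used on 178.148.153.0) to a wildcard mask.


Subnet mask: 255.255.255.0
Wildcard = 255.255.255.255 - subnet mask
255 - 255 = 0
255 - 255 = 0
255 - 255 = 0
255 - 0 = 255
Wildcard: 0.0.0.255


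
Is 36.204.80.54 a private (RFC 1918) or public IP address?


RFC 1918 private ranges:
  10.0.0.0/8 (10.0.0.0 - 10.255.255.255)
  172.16.0.0/12 (172.16.0.0 - 172.31.255.255)
  192.168.0.0/16 (192.168.0.0 - 192.168.255.255)
Public (not in any RFC 1918 range)


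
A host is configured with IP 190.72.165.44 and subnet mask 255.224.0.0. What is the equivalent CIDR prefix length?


Binary: 11111111.11100000.00000000.00000000
Count leading 1s
Prefix: /11


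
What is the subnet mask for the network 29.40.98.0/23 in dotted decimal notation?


/23 means 23 network bits, 9 host bits
Binary: 11111111111111111111111000000000
Mask: 255.255.254.0


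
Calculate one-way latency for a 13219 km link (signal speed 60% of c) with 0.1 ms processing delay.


Speed = 0.6 * 3e5 km/s = 180000 km/s
Propagation delay = 13219 / 180000 = 0.0734 s = 73.4389 ms
Processing delay = 0.1 ms
Total one-way latency = 73.5389 ms


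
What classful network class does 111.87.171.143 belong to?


First octet: 111
Binary: 01101111
0xxxxxxx -> Class A (1-126)
Class A, default mask 255.0.0.0 (/8)


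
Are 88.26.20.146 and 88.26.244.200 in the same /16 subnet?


Mask: 255.255.0.0
88.26.20.146 AND mask = 88.26.0.0
88.26.244.200 AND mask = 88.26.0.0
Yes, same subnet (88.26.0.0)


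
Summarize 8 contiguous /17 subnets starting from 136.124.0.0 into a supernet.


Original prefix: /17
Number of subnets: 8 = 2^3
New prefix = 17 - 3 = 14
Supernet: 136.124.0.0/14


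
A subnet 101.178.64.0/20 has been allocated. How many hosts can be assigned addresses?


Host bits = 32 - 20 = 12
Total addresses = 2^12 = 4096
Usable = total - 2 (network and broadcast)
Usable hosts: 4094


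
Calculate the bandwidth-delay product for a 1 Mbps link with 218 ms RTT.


BDP = bandwidth * RTT
= 1 Mbps * 218 ms
= 1 * 1e6 * 218 / 1000 bits
= 218000 bits
= 27250 bytes
= 26.6113 KB
BDP = 218000 bits (27250 bytes)


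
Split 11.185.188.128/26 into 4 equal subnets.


New prefix = 26 + 2 = 28
Each subnet has 16 addresses
  11.185.188.128/28
  11.185.188.144/28
  11.185.188.160/28
  11.185.188.176/28
Subnets: 11.185.188.128/28, 11.185.188.144/28, 11.185.188.160/28, 11.185.188.176/28


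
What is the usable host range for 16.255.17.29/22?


Network: 16.255.16.0
Broadcast: 16.255.19.255
First usable = network + 1
Last usable = broadcast - 1
Range: 16.255.16.1 to 16.255.19.254


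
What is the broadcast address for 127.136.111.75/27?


Network: 127.136.111.64/27
Host bits = 5
Set all host bits to 1:
Broadcast: 127.136.111.95


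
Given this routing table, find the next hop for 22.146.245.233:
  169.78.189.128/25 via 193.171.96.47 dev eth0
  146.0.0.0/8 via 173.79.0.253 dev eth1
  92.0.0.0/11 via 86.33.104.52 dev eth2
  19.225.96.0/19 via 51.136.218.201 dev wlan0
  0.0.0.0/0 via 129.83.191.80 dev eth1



Longest prefix match for 22.146.245.233:
  /25 169.78.189.128: no
  /8 146.0.0.0: no
  /11 92.0.0.0: no
  /19 19.225.96.0: no
  /0 0.0.0.0: MATCH
Selected: next-hop 129.83.191.80 via eth1 (matched /0)


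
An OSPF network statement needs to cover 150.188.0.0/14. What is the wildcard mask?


Subnet mask: 255.252.0.0
Wildcard = 255.255.255.255 - subnet mask
255 - 255 = 0
255 - 252 = 3
255 - 0 = 255
255 - 0 = 255
Wildcard: 0.3.255.255


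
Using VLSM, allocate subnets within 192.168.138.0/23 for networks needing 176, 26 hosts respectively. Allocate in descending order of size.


176 hosts -> /24 (254 usable): 192.168.138.0/24
26 hosts -> /27 (30 usable): 192.168.139.0/27
Allocation: 192.168.138.0/24 (176 hosts, 254 usable); 192.168.139.0/27 (26 hosts, 30 usable)


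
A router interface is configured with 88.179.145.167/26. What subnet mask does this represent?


/26 means 26 network bits, 6 host bits
Binary: 11111111111111111111111111000000
Mask: 255.255.255.192


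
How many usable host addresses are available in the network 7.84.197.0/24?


Host bits = 32 - 24 = 8
Total addresses = 2^8 = 256
Usable = total - 2 (network and broadcast)
Usable hosts: 254


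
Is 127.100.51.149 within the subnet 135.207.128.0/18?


Subnet network: 135.207.128.0
Test IP AND mask: 127.100.0.0
No, 127.100.51.149 is not in 135.207.128.0/18


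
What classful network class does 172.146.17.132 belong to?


First octet: 172
Binary: 10101100
10xxxxxx -> Class B (128-191)
Class B, default mask 255.255.0.0 (/16)


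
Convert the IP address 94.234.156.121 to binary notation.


94 = 01011110
234 = 11101010
156 = 10011100
121 = 01111001
Binary: 01011110.11101010.10011100.01111001


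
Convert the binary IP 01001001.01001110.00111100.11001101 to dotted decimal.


01001001 = 73
01001110 = 78
00111100 = 60
11001101 = 205
IP: 73.78.60.205


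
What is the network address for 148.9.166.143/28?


IP:   10010100.00001001.10100110.10001111
Mask: 11111111.11111111.11111111.11110000
AND operation:
Net:  10010100.00001001.10100110.10000000
Network: 148.9.166.128/28


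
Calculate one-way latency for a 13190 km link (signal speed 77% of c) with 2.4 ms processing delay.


Speed = 0.77 * 3e5 km/s = 231000 km/s
Propagation delay = 13190 / 231000 = 0.0571 s = 57.0996 ms
Processing delay = 2.4 ms
Total one-way latency = 59.4996 ms


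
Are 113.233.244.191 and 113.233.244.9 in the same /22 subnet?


Mask: 255.255.252.0
113.233.244.191 AND mask = 113.233.244.0
113.233.244.9 AND mask = 113.233.244.0
Yes, same subnet (113.233.244.0)


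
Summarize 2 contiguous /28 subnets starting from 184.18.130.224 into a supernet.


Original prefix: /28
Number of subnets: 2 = 2^1
New prefix = 28 - 1 = 27
Supernet: 184.18.130.224/27


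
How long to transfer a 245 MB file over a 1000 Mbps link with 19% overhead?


Effective throughput = 1000 * (1 - 19/100) = 810 Mbps
File size in Mb = 245 * 8 = 1960 Mb
Time = 1960 / 810
Time = 2.4198 seconds


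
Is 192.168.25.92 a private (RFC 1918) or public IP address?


RFC 1918 private ranges:
  10.0.0.0/8 (10.0.0.0 - 10.255.255.255)
  172.16.0.0/12 (172.16.0.0 - 172.31.255.255)
  192.168.0.0/16 (192.168.0.0 - 192.168.255.255)
Private (in 192.168.0.0/16)


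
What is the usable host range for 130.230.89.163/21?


Network: 130.230.88.0
Broadcast: 130.230.95.255
First usable = network + 1
Last usable = broadcast - 1
Range: 130.230.88.1 to 130.230.95.254


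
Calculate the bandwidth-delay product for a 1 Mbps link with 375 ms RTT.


BDP = bandwidth * RTT
= 1 Mbps * 375 ms
= 1 * 1e6 * 375 / 1000 bits
= 375000 bits
= 46875 bytes
= 45.7764 KB
BDP = 375000 bits (46875 bytes)


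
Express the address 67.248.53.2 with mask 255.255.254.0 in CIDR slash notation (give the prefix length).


Binary: 11111111.11111111.11111110.00000000
Count leading 1s
Prefix: /23


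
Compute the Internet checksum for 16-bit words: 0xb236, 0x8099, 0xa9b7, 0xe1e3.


Sum all words (with carry folding):
+ 0xb236 = 0xb236
+ 0x8099 = 0x32d0
+ 0xa9b7 = 0xdc87
+ 0xe1e3 = 0xbe6b
One's complement: ~0xbe6b
Checksum = 0x4194


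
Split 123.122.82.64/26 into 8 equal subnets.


New prefix = 26 + 3 = 29
Each subnet has 8 addresses
  123.122.82.64/29
  123.122.82.72/29
  123.122.82.80/29
  123.122.82.88/29
  123.122.82.96/29
  123.122.82.104/29
  123.122.82.112/29
  123.122.82.120/29
Subnets: 123.122.82.64/29, 123.122.82.72/29, 123.122.82.80/29, 123.122.82.88/29, 123.122.82.96/29, 123.122.82.104/29, 123.122.82.112/29, 123.122.82.120/29


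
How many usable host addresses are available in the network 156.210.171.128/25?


Host bits = 32 - 25 = 7
Total addresses = 2^7 = 128
Usable = total - 2 (network and broadcast)
Usable hosts: 126


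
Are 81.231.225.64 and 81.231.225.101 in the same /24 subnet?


Mask: 255.255.255.0
81.231.225.64 AND mask = 81.231.225.0
81.231.225.101 AND mask = 81.231.225.0
Yes, same subnet (81.231.225.0)


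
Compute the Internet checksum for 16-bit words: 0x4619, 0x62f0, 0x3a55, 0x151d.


Sum all words (with carry folding):
+ 0x4619 = 0x4619
+ 0x62f0 = 0xa909
+ 0x3a55 = 0xe35e
+ 0x151d = 0xf87b
One's complement: ~0xf87b
Checksum = 0x0784


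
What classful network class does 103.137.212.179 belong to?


First octet: 103
Binary: 01100111
0xxxxxxx -> Class A (1-126)
Class A, default mask 255.0.0.0 (/8)


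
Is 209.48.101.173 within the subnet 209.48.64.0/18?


Subnet network: 209.48.64.0
Test IP AND mask: 209.48.64.0
Yes, 209.48.101.173 is in 209.48.64.0/18


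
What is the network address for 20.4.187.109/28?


IP:   00010100.00000100.10111011.01101101
Mask: 11111111.11111111.11111111.11110000
AND operation:
Net:  00010100.00000100.10111011.01100000
Network: 20.4.187.96/28


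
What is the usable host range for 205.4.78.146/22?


Network: 205.4.76.0
Broadcast: 205.4.79.255
First usable = network + 1
Last usable = broadcast - 1
Range: 205.4.76.1 to 205.4.79.254


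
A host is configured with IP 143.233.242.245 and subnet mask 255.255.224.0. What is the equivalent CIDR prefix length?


Binary: 11111111.11111111.11100000.00000000
Count leading 1s
Prefix: /19


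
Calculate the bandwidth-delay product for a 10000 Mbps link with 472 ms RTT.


BDP = bandwidth * RTT
= 10000 Mbps * 472 ms
= 10000 * 1e6 * 472 / 1000 bits
= 4720000000 bits
= 590000000 bytes
= 576171.875 KB
BDP = 4720000000 bits (590000000 bytes)


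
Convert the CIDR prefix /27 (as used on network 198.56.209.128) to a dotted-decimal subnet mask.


/27 means 27 network bits, 5 host bits
Binary: 11111111111111111111111111100000
Mask: 255.255.255.224


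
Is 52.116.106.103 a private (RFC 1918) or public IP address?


RFC 1918 private ranges:
  10.0.0.0/8 (10.0.0.0 - 10.255.255.255)
  172.16.0.0/12 (172.16.0.0 - 172.31.255.255)
  192.168.0.0/16 (192.168.0.0 - 192.168.255.255)
Public (not in any RFC 1918 range)


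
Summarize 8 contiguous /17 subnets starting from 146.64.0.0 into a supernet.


Original prefix: /17
Number of subnets: 8 = 2^3
New prefix = 17 - 3 = 14
Supernet: 146.64.0.0/14


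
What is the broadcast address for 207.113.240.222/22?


Network: 207.113.240.0/22
Host bits = 10
Set all host bits to 1:
Broadcast: 207.113.243.255


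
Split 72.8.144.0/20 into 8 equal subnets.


New prefix = 20 + 3 = 23
Each subnet has 512 addresses
  72.8.144.0/23
  72.8.146.0/23
  72.8.148.0/23
  72.8.150.0/23
  72.8.152.0/23
  72.8.154.0/23
  72.8.156.0/23
  72.8.158.0/23
Subnets: 72.8.144.0/23, 72.8.146.0/23, 72.8.148.0/23, 72.8.150.0/23, 72.8.152.0/23, 72.8.154.0/23, 72.8.156.0/23, 72.8.158.0/23


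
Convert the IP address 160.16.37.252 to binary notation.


160 = 10100000
16 = 00010000
37 = 00100101
252 = 11111100
Binary: 10100000.00010000.00100101.11111100


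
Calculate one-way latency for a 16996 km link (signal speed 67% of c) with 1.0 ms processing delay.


Speed = 0.67 * 3e5 km/s = 201000 km/s
Propagation delay = 16996 / 201000 = 0.0846 s = 84.5572 ms
Processing delay = 1.0 ms
Total one-way latency = 85.5572 ms


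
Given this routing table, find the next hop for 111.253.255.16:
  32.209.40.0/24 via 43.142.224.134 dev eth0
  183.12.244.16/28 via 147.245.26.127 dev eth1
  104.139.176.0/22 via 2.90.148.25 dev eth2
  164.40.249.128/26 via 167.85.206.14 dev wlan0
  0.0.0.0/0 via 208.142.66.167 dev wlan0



Longest prefix match for 111.253.255.16:
  /24 32.209.40.0: no
  /28 183.12.244.16: no
  /22 104.139.176.0: no
  /26 164.40.249.128: no
  /0 0.0.0.0: MATCH
Selected: next-hop 208.142.66.167 via wlan0 (matched /0)


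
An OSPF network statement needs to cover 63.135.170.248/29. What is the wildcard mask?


Subnet mask: 255.255.255.248
Wildcard = 255.255.255.255 - subnet mask
255 - 255 = 0
255 - 255 = 0
255 - 255 = 0
255 - 248 = 7
Wildcard: 0.0.0.7


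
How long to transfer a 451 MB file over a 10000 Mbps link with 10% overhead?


Effective throughput = 10000 * (1 - 10/100) = 9000 Mbps
File size in Mb = 451 * 8 = 3608 Mb
Time = 3608 / 9000
Time = 0.4009 seconds


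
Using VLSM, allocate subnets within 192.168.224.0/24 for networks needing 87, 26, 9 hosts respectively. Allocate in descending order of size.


87 hosts -> /25 (126 usable): 192.168.224.0/25
26 hosts -> /27 (30 usable): 192.168.224.128/27
9 hosts -> /28 (14 usable): 192.168.224.160/28
Allocation: 192.168.224.0/25 (87 hosts, 126 usable); 192.168.224.128/27 (26 hosts, 30 usable); 192.168.224.160/28 (9 hosts, 14 usable)


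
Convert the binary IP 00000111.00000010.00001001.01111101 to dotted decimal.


00000111 = 7
00000010 = 2
00001001 = 9
01111101 = 125
IP: 7.2.9.125


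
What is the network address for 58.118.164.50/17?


IP:   00111010.01110110.10100100.00110010
Mask: 11111111.11111111.10000000.00000000
AND operation:
Net:  00111010.01110110.10000000.00000000
Network: 58.118.128.0/17


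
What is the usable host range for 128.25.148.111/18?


Network: 128.25.128.0
Broadcast: 128.25.191.255
First usable = network + 1
Last usable = broadcast - 1
Range: 128.25.128.1 to 128.25.191.254


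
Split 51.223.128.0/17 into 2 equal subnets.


New prefix = 17 + 1 = 18
Each subnet has 16384 addresses
  51.223.128.0/18
  51.223.192.0/18
Subnets: 51.223.128.0/18, 51.223.192.0/18


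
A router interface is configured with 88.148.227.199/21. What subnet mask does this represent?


/21 means 21 network bits, 11 host bits
Binary: 11111111111111111111100000000000
Mask: 255.255.248.0


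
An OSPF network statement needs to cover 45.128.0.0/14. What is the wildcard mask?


Subnet mask: 255.252.0.0
Wildcard = 255.255.255.255 - subnet mask
255 - 255 = 0
255 - 252 = 3
255 - 0 = 255
255 - 0 = 255
Wildcard: 0.3.255.255


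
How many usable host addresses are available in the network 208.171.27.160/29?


Host bits = 32 - 29 = 3
Total addresses = 2^3 = 8
Usable = total - 2 (network and broadcast)
Usable hosts: 6


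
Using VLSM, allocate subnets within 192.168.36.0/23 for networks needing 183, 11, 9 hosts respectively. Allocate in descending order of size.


183 hosts -> /24 (254 usable): 192.168.36.0/24
11 hosts -> /28 (14 usable): 192.168.37.0/28
9 hosts -> /28 (14 usable): 192.168.37.16/28
Allocation: 192.168.36.0/24 (183 hosts, 254 usable); 192.168.37.0/28 (11 hosts, 14 usable); 192.168.37.16/28 (9 hosts, 14 usable)


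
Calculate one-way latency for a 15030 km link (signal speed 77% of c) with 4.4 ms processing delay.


Speed = 0.77 * 3e5 km/s = 231000 km/s
Propagation delay = 15030 / 231000 = 0.0651 s = 65.0649 ms
Processing delay = 4.4 ms
Total one-way latency = 69.4649 ms


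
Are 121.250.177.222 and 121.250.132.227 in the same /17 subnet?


Mask: 255.255.128.0
121.250.177.222 AND mask = 121.250.128.0
121.250.132.227 AND mask = 121.250.128.0
Yes, same subnet (121.250.128.0)


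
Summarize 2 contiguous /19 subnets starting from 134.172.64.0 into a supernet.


Original prefix: /19
Number of subnets: 2 = 2^1
New prefix = 19 - 1 = 18
Supernet: 134.172.64.0/18


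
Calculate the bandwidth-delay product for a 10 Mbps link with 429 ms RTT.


BDP = bandwidth * RTT
= 10 Mbps * 429 ms
= 10 * 1e6 * 429 / 1000 bits
= 4290000 bits
= 536250 bytes
= 523.6816 KB
BDP = 4290000 bits (536250 bytes)


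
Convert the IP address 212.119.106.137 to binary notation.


212 = 11010100
119 = 01110111
106 = 01101010
137 = 10001001
Binary: 11010100.01110111.01101010.10001001


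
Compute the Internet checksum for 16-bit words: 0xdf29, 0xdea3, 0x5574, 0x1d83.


Sum all words (with carry folding):
+ 0xdf29 = 0xdf29
+ 0xdea3 = 0xbdcd
+ 0x5574 = 0x1342
+ 0x1d83 = 0x30c5
One's complement: ~0x30c5
Checksum = 0xcf3a


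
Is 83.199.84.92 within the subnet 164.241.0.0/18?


Subnet network: 164.241.0.0
Test IP AND mask: 83.199.64.0
No, 83.199.84.92 is not in 164.241.0.0/18


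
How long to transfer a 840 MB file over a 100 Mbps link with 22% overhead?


Effective throughput = 100 * (1 - 22/100) = 78 Mbps
File size in Mb = 840 * 8 = 6720 Mb
Time = 6720 / 78
Time = 86.1538 seconds


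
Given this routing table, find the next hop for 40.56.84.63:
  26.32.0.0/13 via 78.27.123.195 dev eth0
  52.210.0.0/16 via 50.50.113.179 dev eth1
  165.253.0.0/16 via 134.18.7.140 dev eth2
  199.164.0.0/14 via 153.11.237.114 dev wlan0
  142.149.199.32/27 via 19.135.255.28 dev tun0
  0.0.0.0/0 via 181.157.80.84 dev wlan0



Longest prefix match for 40.56.84.63:
  /13 26.32.0.0: no
  /16 52.210.0.0: no
  /16 165.253.0.0: no
  /14 199.164.0.0: no
  /27 142.149.199.32: no
  /0 0.0.0.0: MATCH
Selected: next-hop 181.157.80.84 via wlan0 (matched /0)


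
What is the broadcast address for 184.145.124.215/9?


Network: 184.128.0.0/9
Host bits = 23
Set all host bits to 1:
Broadcast: 184.255.255.255


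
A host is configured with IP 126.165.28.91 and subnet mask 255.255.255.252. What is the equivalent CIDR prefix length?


Binary: 11111111.11111111.11111111.11111100
Count leading 1s
Prefix: /30


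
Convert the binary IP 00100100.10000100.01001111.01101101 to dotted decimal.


00100100 = 36
10000100 = 132
01001111 = 79
01101101 = 109
IP: 36.132.79.109


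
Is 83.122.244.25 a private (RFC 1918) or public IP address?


RFC 1918 private ranges:
  10.0.0.0/8 (10.0.0.0 - 10.255.255.255)
  172.16.0.0/12 (172.16.0.0 - 172.31.255.255)
  192.168.0.0/16 (192.168.0.0 - 192.168.255.255)
Public (not in any RFC 1918 range)


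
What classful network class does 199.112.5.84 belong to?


First octet: 199
Binary: 11000111
110xxxxx -> Class C (192-223)
Class C, default mask 255.255.255.0 (/24)


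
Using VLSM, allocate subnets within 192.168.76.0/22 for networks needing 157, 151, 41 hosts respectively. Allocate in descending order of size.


157 hosts -> /24 (254 usable): 192.168.76.0/24
151 hosts -> /24 (254 usable): 192.168.77.0/24
41 hosts -> /26 (62 usable): 192.168.78.0/26
Allocation: 192.168.76.0/24 (157 hosts, 254 usable); 192.168.77.0/24 (151 hosts, 254 usable); 192.168.78.0/26 (41 hosts, 62 usable)


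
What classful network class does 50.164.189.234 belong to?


First octet: 50
Binary: 00110010
0xxxxxxx -> Class A (1-126)
Class A, default mask 255.0.0.0 (/8)


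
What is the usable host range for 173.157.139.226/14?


Network: 173.156.0.0
Broadcast: 173.159.255.255
First usable = network + 1
Last usable = broadcast - 1
Range: 173.156.0.1 to 173.159.255.254


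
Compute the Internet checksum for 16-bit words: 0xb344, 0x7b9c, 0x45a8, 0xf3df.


Sum all words (with carry folding):
+ 0xb344 = 0xb344
+ 0x7b9c = 0x2ee1
+ 0x45a8 = 0x7489
+ 0xf3df = 0x6869
One's complement: ~0x6869
Checksum = 0x9796


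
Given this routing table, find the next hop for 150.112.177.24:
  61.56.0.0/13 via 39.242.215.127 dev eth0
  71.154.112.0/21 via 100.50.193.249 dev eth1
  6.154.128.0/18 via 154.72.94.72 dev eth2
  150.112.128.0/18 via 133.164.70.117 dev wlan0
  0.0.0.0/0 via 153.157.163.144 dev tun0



Longest prefix match for 150.112.177.24:
  /13 61.56.0.0: no
  /21 71.154.112.0: no
  /18 6.154.128.0: no
  /18 150.112.128.0: MATCH
  /0 0.0.0.0: MATCH
Selected: next-hop 133.164.70.117 via wlan0 (matched /18)


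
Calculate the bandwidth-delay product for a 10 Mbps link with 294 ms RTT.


BDP = bandwidth * RTT
= 10 Mbps * 294 ms
= 10 * 1e6 * 294 / 1000 bits
= 2940000 bits
= 367500 bytes
= 358.8867 KB
BDP = 2940000 bits (367500 bytes)


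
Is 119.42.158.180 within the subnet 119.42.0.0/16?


Subnet network: 119.42.0.0
Test IP AND mask: 119.42.0.0
Yes, 119.42.158.180 is in 119.42.0.0/16


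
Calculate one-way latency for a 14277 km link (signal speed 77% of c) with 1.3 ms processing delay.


Speed = 0.77 * 3e5 km/s = 231000 km/s
Propagation delay = 14277 / 231000 = 0.0618 s = 61.8052 ms
Processing delay = 1.3 ms
Total one-way latency = 63.1052 ms


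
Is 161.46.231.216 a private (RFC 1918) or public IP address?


RFC 1918 private ranges:
  10.0.0.0/8 (10.0.0.0 - 10.255.255.255)
  172.16.0.0/12 (172.16.0.0 - 172.31.255.255)
  192.168.0.0/16 (192.168.0.0 - 192.168.255.255)
Public (not in any RFC 1918 range)


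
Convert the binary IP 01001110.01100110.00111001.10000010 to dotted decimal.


01001110 = 78
01100110 = 102
00111001 = 57
10000010 = 130
IP: 78.102.57.130


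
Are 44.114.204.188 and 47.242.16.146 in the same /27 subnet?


Mask: 255.255.255.224
44.114.204.188 AND mask = 44.114.204.160
47.242.16.146 AND mask = 47.242.16.128
No, different subnets (44.114.204.160 vs 47.242.16.128)


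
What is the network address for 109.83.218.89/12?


IP:   01101101.01010011.11011010.01011001
Mask: 11111111.11110000.00000000.00000000
AND operation:
Net:  01101101.01010000.00000000.00000000
Network: 109.80.0.0/12


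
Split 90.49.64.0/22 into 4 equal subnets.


New prefix = 22 + 2 = 24
Each subnet has 256 addresses
  90.49.64.0/24
  90.49.65.0/24
  90.49.66.0/24
  90.49.67.0/24
Subnets: 90.49.64.0/24, 90.49.65.0/24, 90.49.66.0/24, 90.49.67.0/24


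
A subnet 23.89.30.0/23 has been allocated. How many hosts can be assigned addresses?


Host bits = 32 - 23 = 9
Total addresses = 2^9 = 512
Usable = total - 2 (network and broadcast)
Usable hosts: 510


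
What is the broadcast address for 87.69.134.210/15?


Network: 87.68.0.0/15
Host bits = 17
Set all host bits to 1:
Broadcast: 87.69.255.255


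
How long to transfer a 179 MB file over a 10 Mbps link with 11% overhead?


Effective throughput = 10 * (1 - 11/100) = 8.9 Mbps
File size in Mb = 179 * 8 = 1432 Mb
Time = 1432 / 8.9
Time = 160.8989 seconds


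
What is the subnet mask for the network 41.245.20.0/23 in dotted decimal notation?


/23 means 23 network bits, 9 host bits
Binary: 11111111111111111111111000000000
Mask: 255.255.254.0


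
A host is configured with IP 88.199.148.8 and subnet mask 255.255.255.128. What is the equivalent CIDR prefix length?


Binary: 11111111.11111111.11111111.10000000
Count leading 1s
Prefix: /25


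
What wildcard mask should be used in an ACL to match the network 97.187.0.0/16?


Subnet mask: 255.255.0.0
Wildcard = 255.255.255.255 - subnet mask
255 - 255 = 0
255 - 255 = 0
255 - 0 = 255
255 - 0 = 255
Wildcard: 0.0.255.255


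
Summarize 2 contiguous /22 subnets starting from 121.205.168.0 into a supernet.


Original prefix: /22
Number of subnets: 2 = 2^1
New prefix = 22 - 1 = 21
Supernet: 121.205.168.0/21


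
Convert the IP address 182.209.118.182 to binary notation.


182 = 10110110
209 = 11010001
118 = 01110110
182 = 10110110
Binary: 10110110.11010001.01110110.10110110


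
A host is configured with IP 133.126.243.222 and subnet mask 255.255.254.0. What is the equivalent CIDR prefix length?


Binary: 11111111.11111111.11111110.00000000
Count leading 1s
Prefix: /23


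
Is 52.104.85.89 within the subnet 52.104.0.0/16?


Subnet network: 52.104.0.0
Test IP AND mask: 52.104.0.0
Yes, 52.104.85.89 is in 52.104.0.0/16


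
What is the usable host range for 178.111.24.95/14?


Network: 178.108.0.0
Broadcast: 178.111.255.255
First usable = network + 1
Last usable = broadcast - 1
Range: 178.108.0.1 to 178.111.255.254


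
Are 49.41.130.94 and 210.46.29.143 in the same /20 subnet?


Mask: 255.255.240.0
49.41.130.94 AND mask = 49.41.128.0
210.46.29.143 AND mask = 210.46.16.0
No, different subnets (49.41.128.0 vs 210.46.16.0)


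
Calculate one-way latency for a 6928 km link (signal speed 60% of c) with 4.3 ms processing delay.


Speed = 0.6 * 3e5 km/s = 180000 km/s
Propagation delay = 6928 / 180000 = 0.0385 s = 38.4889 ms
Processing delay = 4.3 ms
Total one-way latency = 42.7889 ms


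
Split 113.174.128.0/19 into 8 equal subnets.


New prefix = 19 + 3 = 22
Each subnet has 1024 addresses
  113.174.128.0/22
  113.174.132.0/22
  113.174.136.0/22
  113.174.140.0/22
  113.174.144.0/22
  113.174.148.0/22
  113.174.152.0/22
  113.174.156.0/22
Subnets: 113.174.128.0/22, 113.174.132.0/22, 113.174.136.0/22, 113.174.140.0/22, 113.174.144.0/22, 113.174.148.0/22, 113.174.152.0/22, 113.174.156.0/22


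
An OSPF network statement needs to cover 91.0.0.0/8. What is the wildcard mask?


Subnet mask: 255.0.0.0
Wildcard = 255.255.255.255 - subnet mask
255 - 255 = 0
255 - 0 = 255
255 - 0 = 255
255 - 0 = 255
Wildcard: 0.255.255.255


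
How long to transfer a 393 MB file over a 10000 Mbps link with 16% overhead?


Effective throughput = 10000 * (1 - 16/100) = 8400 Mbps
File size in Mb = 393 * 8 = 3144 Mb
Time = 3144 / 8400
Time = 0.3743 seconds


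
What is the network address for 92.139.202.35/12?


IP:   01011100.10001011.11001010.00100011
Mask: 11111111.11110000.00000000.00000000
AND operation:
Net:  01011100.10000000.00000000.00000000
Network: 92.128.0.0/12


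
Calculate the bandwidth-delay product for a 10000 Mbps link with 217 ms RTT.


BDP = bandwidth * RTT
= 10000 Mbps * 217 ms
= 10000 * 1e6 * 217 / 1000 bits
= 2170000000 bits
= 271250000 bytes
= 264892.5781 KB
BDP = 2170000000 bits (271250000 bytes)


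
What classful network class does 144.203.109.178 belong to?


First octet: 144
Binary: 10010000
10xxxxxx -> Class B (128-191)
Class B, default mask 255.255.0.0 (/16)


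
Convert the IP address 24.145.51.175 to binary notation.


24 = 00011000
145 = 10010001
51 = 00110011
175 = 10101111
Binary: 00011000.10010001.00110011.10101111


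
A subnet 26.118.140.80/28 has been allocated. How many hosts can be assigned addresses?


Host bits = 32 - 28 = 4
Total addresses = 2^4 = 16
Usable = total - 2 (network and broadcast)
Usable hosts: 14


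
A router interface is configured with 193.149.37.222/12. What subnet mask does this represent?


/12 means 12 network bits, 20 host bits
Binary: 11111111111100000000000000000000
Mask: 255.240.0.0


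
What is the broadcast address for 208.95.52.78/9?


Network: 208.0.0.0/9
Host bits = 23
Set all host bits to 1:
Broadcast: 208.127.255.255


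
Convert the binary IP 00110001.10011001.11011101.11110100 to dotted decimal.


00110001 = 49
10011001 = 153
11011101 = 221
11110100 = 244
IP: 49.153.221.244


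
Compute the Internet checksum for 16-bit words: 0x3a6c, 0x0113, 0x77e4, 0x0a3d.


Sum all words (with carry folding):
+ 0x3a6c = 0x3a6c
+ 0x0113 = 0x3b7f
+ 0x77e4 = 0xb363
+ 0x0a3d = 0xbda0
One's complement: ~0xbda0
Checksum = 0x425f


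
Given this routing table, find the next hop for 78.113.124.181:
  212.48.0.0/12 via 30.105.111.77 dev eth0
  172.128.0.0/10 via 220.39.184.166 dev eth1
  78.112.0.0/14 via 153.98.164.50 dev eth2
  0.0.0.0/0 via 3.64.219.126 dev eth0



Longest prefix match for 78.113.124.181:
  /12 212.48.0.0: no
  /10 172.128.0.0: no
  /14 78.112.0.0: MATCH
  /0 0.0.0.0: MATCH
Selected: next-hop 153.98.164.50 via eth2 (matched /14)


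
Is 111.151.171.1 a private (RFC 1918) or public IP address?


RFC 1918 private ranges:
  10.0.0.0/8 (10.0.0.0 - 10.255.255.255)
  172.16.0.0/12 (172.16.0.0 - 172.31.255.255)
  192.168.0.0/16 (192.168.0.0 - 192.168.255.255)
Public (not in any RFC 1918 range)


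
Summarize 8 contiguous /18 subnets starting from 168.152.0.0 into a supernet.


Original prefix: /18
Number of subnets: 8 = 2^3
New prefix = 18 - 3 = 15
Supernet: 168.152.0.0/15
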